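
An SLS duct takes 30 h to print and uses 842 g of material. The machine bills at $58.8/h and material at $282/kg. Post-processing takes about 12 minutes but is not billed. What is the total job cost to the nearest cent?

$2001.44

Time charge = 58.8 × 30, so $1764.00.
Feedstock cost: 282 × 842/1000 → $237.444.
Job cost: 1764.00 + 237.444 = 2001.444 ≈ $2001.44.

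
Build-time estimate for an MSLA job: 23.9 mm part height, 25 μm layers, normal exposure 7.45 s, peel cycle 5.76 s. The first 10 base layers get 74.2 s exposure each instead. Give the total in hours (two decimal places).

3.69 hours

Number of layers: 23.9 / 0.025 → 956 (rounded up).
Bottom layers = 10 × (74.2 + 5.76) = 799.6 s.
Remaining layers = 946 × (7.45 + 5.76), so 12496.66 s.
Total = 799.6 + 12496.66 = 13296.26 s = 3.69 hours.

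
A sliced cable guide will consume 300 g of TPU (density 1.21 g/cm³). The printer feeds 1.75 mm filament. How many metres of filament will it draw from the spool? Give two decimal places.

103.08 m

Extruded volume: 300/1.21 = 247.9339 cm³ (247933.9 mm³).
Cross-section of 1.75 mm filament: π·(1.75/2)² = 2.4053 mm².
L = V/A = 247933.9/2.4053 = 103078.16 mm → 103.08 m.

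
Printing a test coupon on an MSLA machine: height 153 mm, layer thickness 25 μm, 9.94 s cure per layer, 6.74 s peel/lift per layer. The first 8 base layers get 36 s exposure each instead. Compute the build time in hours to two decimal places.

28.41 hours

Layer count = ceil(153 / 0.025) = 6120.
Bottom layers = 8 × (36 + 6.74), so 341.92 s.
Remaining layers: 6112 × (9.94 + 6.74) → 101948.16 s.
Total = 341.92 + 101948.16 = 102290.08 s = 28.41 hours.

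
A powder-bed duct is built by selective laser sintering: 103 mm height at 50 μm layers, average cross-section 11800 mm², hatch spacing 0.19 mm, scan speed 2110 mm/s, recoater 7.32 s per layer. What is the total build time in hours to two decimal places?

Layer count = ceil(103 / 0.05) = 2060.
Scan path per layer = 11800 / 0.19, so 62105.3 mm.
Scan time per layer = 62105.3 / 2110, so 29.4338 s.
Time per layer: 29.4338 + 7.32 → 36.7538 s.
Build time = 2060 × 36.7538 = 75712.828 s = 21.03 hours.

21.03 hours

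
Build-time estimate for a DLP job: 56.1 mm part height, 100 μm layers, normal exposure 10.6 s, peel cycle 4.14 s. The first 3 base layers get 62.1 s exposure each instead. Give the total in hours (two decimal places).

Number of layers: 56.1 / 0.1 → 561 (rounded up).
Bottom layers = 3 × (62.1 + 4.14), so 198.72 s.
Regular layers: 558 × (10.6 + 4.14) → 8224.92 s.
Total = 198.72 + 8224.92 = 8423.64 s = 2.34 hours.

2.34 hours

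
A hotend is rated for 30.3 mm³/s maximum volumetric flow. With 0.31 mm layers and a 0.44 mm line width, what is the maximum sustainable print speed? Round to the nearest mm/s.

A = 0.31 × 0.44, so 0.1364 mm².
v_max = Q/A = 30.3/0.1364 = 222.14 mm/s → 222 mm/s.

222 mm/s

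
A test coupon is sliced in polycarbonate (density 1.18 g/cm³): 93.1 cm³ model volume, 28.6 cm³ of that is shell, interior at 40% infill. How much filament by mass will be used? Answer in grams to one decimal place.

64.2 g

Infill region = 93.1 − 28.6 = 64.5 cm³.
Infill deposited = 0.40 × 64.5 = 25.8 cm³.
Total printed volume: 28.6 + 25.8 → 54.4 cm³.
Mass = 54.4 × 1.18, so 64.192 g.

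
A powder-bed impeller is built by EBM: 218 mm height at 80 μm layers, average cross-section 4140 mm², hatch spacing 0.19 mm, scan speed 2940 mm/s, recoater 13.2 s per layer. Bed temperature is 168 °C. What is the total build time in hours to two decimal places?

15.60 hours

Layers = ⌈218/0.08⌉ = 2725.
Scan path per layer = 4140 / 0.19, so 21789.5 mm.
Per-layer scan time = 21789.5 / 2940, so 7.4114 s.
Layer cycle: 7.4114 + 13.2 → 20.6114 s.
Total: 2725 × 20.6114 s = 56166.065 s → 15.60 hours.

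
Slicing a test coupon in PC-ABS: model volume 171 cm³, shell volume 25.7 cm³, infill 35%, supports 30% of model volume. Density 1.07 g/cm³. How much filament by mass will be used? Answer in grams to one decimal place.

Volume inside the shell = 171 − 25.7 = 145.3 cm³.
Infill deposited: 0.35 × 145.3 → 50.855 cm³.
Support: 0.30 × 171 → 51.3 cm³.
Total extruded = 25.7 + 50.855 + 51.3, so 127.855 cm³.
Mass = 127.855 × 1.07 = 136.80485 g.

136.8 g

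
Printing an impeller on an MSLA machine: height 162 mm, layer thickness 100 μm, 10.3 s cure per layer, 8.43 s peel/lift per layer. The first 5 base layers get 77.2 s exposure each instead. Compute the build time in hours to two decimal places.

8.52 hours

Layers = ⌈162/0.1⌉ = 1620.
Bottom layers: 5 × (77.2 + 8.43) → 428.15 s.
Regular layers: 1615 × (10.3 + 8.43) → 30248.95 s.
Total = 428.15 + 30248.95 = 30677.1 s = 8.52 hours.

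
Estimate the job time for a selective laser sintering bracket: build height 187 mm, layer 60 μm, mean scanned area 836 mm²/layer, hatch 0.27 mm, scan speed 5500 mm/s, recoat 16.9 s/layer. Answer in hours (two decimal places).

Number of layers: 187 / 0.06 → 3117 (rounded up).
Per-layer scan distance = 836 / 0.27 = 3096.3 mm.
Scan time per layer = 3096.3 / 5500 = 0.563 s.
Per-layer time = 0.563 + 16.9 = 17.463 s.
3117 layers × 17.463 s/layer = 54432.171 s, i.e. 15.12 hours.

15.12 hours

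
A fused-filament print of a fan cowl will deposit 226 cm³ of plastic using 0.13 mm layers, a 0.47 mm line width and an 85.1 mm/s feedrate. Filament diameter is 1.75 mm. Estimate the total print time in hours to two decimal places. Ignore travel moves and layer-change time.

Extrusion cross-section: 0.13 × 0.47 → 0.0611 mm².
Total extruded path = 226000/0.0611 = 3698854.3 mm.
Extrusion time: 3698854.3 / 85.1 → 43464.8 s.
Converting: 43464.8 s = 12.07 hours.

12.07 hours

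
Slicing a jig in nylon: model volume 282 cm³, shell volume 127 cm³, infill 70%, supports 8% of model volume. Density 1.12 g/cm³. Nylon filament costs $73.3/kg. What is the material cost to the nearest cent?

Interior volume = 282 − 127, so 155 cm³.
Deposited infill = 0.70 × 155, so 108.5 cm³.
Support = 0.08 × 282, so 22.56 cm³.
Total extruded = 127 + 108.5 + 22.56, so 258.06 cm³.
Mass = 258.06 × 1.12, so 289.0272 g.
Cost = 289.0272 g / 1000 × $73.3/kg = $21.19.

$21.19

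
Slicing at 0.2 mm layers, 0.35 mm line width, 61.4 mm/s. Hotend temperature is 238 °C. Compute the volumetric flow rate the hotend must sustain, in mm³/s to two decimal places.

4.30

Extrusion cross-section = 0.2 × 0.35, so 0.07 mm².
Q = v·A = 61.4 × 0.07 = 4.30 mm³/s.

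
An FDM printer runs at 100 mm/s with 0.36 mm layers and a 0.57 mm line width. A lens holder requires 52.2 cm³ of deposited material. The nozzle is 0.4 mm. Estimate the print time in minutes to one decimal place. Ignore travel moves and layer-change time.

Bead cross-section = 0.36 × 0.57 = 0.2052 mm².
Total extruded path = 52200/0.2052 = 254386 mm.
Time extruding = 254386 / 100, so 2543.9 s.
2543.9 s = 42.4 minutes.

42.4 minutes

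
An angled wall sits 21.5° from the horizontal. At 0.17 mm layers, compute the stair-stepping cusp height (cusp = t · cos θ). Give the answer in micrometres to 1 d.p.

158.2 μm

cos(21.5°) = 0.9304, so cusp = 0.17 × 0.9304 = 0.158168 mm → 158.2 μm.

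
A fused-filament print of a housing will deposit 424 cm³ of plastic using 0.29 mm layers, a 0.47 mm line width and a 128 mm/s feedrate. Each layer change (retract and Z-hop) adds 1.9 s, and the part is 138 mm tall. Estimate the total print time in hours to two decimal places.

7.00 hours

Bead cross-section = 0.29 × 0.47, so 0.1363 mm².
Total extruded path = 424000/0.1363 = 3110785 mm.
Extrusion time = 3110785 / 128 = 24303 s.
Layers = ⌈138/0.29⌉ = 476.
Z-hop total = 476 × 1.9, so 904.4 s.
Total = 24303 + 904.4 = 25207.4 s = 7.00 hours.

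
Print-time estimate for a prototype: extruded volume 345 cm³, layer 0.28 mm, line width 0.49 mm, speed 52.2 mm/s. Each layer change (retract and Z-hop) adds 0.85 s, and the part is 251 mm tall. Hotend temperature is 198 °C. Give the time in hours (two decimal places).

13.59 hours

Line area = 0.28 × 0.49 = 0.1372 mm².
Toolpath length = 345 cm³ / 0.1372 mm² = 345000 / 0.1372 = 2514577.3 mm.
Time extruding: 2514577.3 / 52.2 → 48172 s.
Number of layers: 251 / 0.28 → 897 (rounded up).
Z-hop total = 897 × 0.85 = 762.45 s.
Total = 48172 + 762.45 = 48934.45 s = 13.59 hours.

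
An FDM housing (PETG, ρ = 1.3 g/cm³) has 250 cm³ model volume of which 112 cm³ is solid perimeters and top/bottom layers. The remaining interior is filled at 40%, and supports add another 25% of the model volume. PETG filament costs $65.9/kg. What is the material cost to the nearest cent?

$19.68

Volume inside the shell = 250 − 112, so 138 cm³.
Infill deposited = 0.40 × 138, so 55.2 cm³.
Support = 0.25 × 250 = 62.5 cm³.
Total extruded: 112 + 55.2 + 62.5 → 229.7 cm³.
Mass: 229.7 × 1.3 → 298.61 g.
At $65.9/kg: 298.61/1000 × 65.9 = $19.68.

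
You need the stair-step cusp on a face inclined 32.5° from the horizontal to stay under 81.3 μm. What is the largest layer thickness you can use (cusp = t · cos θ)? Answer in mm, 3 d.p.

0.096 mm

t = h_c / cos θ = 0.0813 / 0.8434 = 0.096 mm.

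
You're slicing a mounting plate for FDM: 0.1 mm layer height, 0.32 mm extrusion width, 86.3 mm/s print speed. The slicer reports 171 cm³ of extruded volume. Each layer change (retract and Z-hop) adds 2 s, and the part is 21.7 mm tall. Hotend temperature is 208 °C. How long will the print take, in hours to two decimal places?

17.32 hours

Line area: 0.1 × 0.32 → 0.032 mm².
Toolpath length = 171 cm³ / 0.032 mm² = 171000 / 0.032 = 5343750 mm.
Print-move time = 5343750 / 86.3 = 61920.6 s.
Layers = ⌈21.7/0.1⌉ = 217.
Z-hop total = 217 × 2 = 434 s.
Altogether 61920.6 + 434 = 62354.6 s, i.e. 17.32 hours.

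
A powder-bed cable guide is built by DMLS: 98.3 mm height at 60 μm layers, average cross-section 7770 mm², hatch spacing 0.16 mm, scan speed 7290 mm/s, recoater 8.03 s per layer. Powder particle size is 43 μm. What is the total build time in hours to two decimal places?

Layers = ⌈98.3/0.06⌉ = 1639.
Per-layer scan distance = 7770 / 0.16, so 48562.5 mm.
Per-layer scan time: 48562.5 / 7290 → 6.6615 s.
Time per layer = 6.6615 + 8.03 = 14.6915 s.
Build time = 1639 × 14.6915 = 24079.3685 s = 6.69 hours.

6.69 hours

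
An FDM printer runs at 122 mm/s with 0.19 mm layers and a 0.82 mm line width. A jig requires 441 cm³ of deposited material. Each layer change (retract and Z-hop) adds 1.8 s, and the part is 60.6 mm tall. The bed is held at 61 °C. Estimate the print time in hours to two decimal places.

6.60 hours

Line area = 0.19 × 0.82 = 0.1558 mm².
Toolpath length = 441 cm³ / 0.1558 mm² = 441000 / 0.1558 = 2830552 mm.
Time extruding = 2830552 / 122, so 23201.2 s.
Layer count = ceil(60.6 / 0.19) = 319.
Layer-change overhead = 319 × 1.8 = 574.2 s.
Total = 23201.2 + 574.2 = 23775.4 s = 6.60 hours.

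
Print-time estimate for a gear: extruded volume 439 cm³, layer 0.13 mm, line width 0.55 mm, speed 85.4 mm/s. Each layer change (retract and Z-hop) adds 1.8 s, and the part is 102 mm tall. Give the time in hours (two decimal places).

20.36 hours

Extrusion cross-section = 0.13 × 0.55, so 0.0715 mm².
Total extruded path = 439000/0.0715 = 6139860.1 mm.
Time extruding = 6139860.1 / 85.4, so 71895.3 s.
Layers = ⌈102/0.13⌉ = 785.
Layer-change overhead: 785 × 1.8 → 1413 s.
Total = 71895.3 + 1413 = 73308.3 s = 20.36 hours.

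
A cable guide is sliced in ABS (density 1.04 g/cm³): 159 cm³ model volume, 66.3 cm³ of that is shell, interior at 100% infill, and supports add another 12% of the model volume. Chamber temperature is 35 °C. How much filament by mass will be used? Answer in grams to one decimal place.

185.2 g

Interior volume: 159 − 66.3 → 92.7 cm³.
Deposited infill: 1.00 × 92.7 → 92.7 cm³.
Support = 0.12 × 159, so 19.08 cm³.
Total printed volume = 66.3 + 92.7 + 19.08 = 178.08 cm³.
Mass = 178.08 × 1.04 = 185.2032 g.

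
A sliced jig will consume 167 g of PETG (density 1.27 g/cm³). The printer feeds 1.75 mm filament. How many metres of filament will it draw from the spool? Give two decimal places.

Volume = 167 g / 1.27 g·cm⁻³ = 131.4961 cm³ = 131496.1 mm³.
A = π r² = π × 0.875² = 2.4053 mm².
L = V/A = 131496.1/2.4053 = 54669.31 mm → 54.67 m.

54.67 m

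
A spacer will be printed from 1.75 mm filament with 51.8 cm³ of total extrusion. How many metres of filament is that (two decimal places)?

Cross-section of 1.75 mm filament: π·(1.75/2)² = 2.4053 mm².
Length = 51.8 cm³ / 2.4053 mm² = 51800 / 2.4053 = 21535.78 mm = 21.54 m.

21.54 m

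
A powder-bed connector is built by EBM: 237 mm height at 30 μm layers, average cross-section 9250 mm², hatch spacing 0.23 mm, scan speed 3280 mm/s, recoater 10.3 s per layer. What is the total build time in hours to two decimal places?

49.51 hours

Number of layers: 237 / 0.03 → 7900 (rounded up).
Hatch length per layer = 9250 / 0.23, so 40217.4 mm.
Scan time per layer = 40217.4 / 3280 = 12.2614 s.
Time per layer: 12.2614 + 10.3 → 22.5614 s.
Total: 7900 × 22.5614 s = 178235.06 s → 49.51 hours.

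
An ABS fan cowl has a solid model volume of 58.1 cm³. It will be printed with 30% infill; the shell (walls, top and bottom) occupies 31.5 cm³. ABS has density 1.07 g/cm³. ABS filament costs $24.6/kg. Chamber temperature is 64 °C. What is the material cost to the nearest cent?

Interior volume = 58.1 − 31.5 = 26.6 cm³.
Infill deposited = 0.30 × 26.6 = 7.98 cm³.
Total extruded: 31.5 + 7.98 → 39.48 cm³.
Mass = 39.48 × 1.07, so 42.2436 g.
At $24.6/kg: 42.2436/1000 × 24.6 = $1.04.

$1.04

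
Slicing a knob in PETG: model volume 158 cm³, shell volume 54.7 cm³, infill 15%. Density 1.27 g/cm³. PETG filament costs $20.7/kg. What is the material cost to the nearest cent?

Volume inside the shell: 158 − 54.7 → 103.3 cm³.
Infill deposited = 0.15 × 103.3, so 15.495 cm³.
Deposited volume = 54.7 + 15.495 = 70.195 cm³.
Mass: 70.195 × 1.27 → 89.14765 g.
At $20.7/kg: 89.14765/1000 × 20.7 = $1.85.

$1.85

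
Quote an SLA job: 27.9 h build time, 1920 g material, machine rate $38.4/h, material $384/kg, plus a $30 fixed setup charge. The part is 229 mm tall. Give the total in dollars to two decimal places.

Time charge = 38.4 × 27.9 = $1071.36.
Material charge = 384 × 1920/1000 = $737.28.
Total = 1071.36 + 737.28 + 30 = $1838.64.

$1838.64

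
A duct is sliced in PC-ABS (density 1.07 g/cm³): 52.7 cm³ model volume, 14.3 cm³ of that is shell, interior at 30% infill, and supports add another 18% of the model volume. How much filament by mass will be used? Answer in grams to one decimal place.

37.8 g

Infill region: 52.7 − 14.3 → 38.4 cm³.
Infill volume = 0.30 × 38.4 = 11.52 cm³.
Support = 0.18 × 52.7 = 9.486 cm³.
Total printed volume = 14.3 + 11.52 + 9.486, so 35.306 cm³.
Mass = 35.306 × 1.07 = 37.77742 g.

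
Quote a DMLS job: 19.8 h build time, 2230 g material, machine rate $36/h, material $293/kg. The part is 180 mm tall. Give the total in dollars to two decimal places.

$1366.19

Machine cost: 36 × 19.8 → $712.80.
Material cost = 293 × 2230/1000, so $653.39.
Job cost: 712.80 + 653.39 = $1366.19.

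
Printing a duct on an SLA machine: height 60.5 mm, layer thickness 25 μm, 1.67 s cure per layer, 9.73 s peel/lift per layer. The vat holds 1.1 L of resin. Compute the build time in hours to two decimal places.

7.66 hours

Layer count = ceil(60.5 / 0.025) = 2420.
Per-layer time = 1.67 + 9.73 = 11.4 s.
Build time: 2420 × 11.4 s = 27588 s, i.e. 7.66 hours.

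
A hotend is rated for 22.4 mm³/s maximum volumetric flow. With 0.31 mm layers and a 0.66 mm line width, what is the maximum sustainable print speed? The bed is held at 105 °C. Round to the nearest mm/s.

Bead cross-section = 0.31 × 0.66, so 0.2046 mm².
Max speed = 22.4 / 0.2046 = 109.48 ≈ 109 mm/s.

109 mm/s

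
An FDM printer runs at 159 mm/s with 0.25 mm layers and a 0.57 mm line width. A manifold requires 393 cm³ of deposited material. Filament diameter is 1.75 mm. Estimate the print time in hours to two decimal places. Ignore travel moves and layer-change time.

Bead cross-section = 0.25 × 0.57, so 0.1425 mm².
Path length: 393000 mm³ / 0.1425 mm² → 2757894.7 mm.
Print-move time: 2757894.7 / 159 → 17345.2 s.
17345.2 s = 4.82 hours.

4.82 hours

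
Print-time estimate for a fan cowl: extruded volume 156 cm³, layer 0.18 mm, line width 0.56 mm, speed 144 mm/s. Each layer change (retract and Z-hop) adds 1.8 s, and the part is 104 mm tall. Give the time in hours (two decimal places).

Extrusion cross-section: 0.18 × 0.56 → 0.1008 mm².
Toolpath length = 156 cm³ / 0.1008 mm² = 156000 / 0.1008 = 1547619 mm.
Time extruding = 1547619 / 144, so 10747.4 s.
Number of layers: 104 / 0.18 → 578 (rounded up).
Layer-change overhead = 578 × 1.8, so 1040.4 s.
Total = 10747.4 + 1040.4 = 11787.8 s = 3.27 hours.

3.27 hours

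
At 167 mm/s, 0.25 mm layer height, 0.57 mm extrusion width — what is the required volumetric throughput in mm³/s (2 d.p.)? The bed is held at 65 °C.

23.80

Extrusion cross-section: 0.25 × 0.57 → 0.1425 mm².
Volumetric flow = 167 × 0.1425 = 23.80 mm³/s.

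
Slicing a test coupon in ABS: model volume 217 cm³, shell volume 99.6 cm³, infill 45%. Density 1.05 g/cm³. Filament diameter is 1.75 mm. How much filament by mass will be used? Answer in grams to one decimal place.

Infill region = 217 − 99.6 = 117.4 cm³.
Infill volume = 0.45 × 117.4, so 52.83 cm³.
Total printed volume: 99.6 + 52.83 → 152.43 cm³.
Mass = 152.43 × 1.05 = 160.0515 g.

160.1 g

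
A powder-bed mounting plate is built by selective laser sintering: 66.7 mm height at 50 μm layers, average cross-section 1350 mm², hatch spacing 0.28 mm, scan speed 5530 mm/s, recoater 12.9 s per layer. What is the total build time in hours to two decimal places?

Number of layers: 66.7 / 0.05 → 1334 (rounded up).
Per-layer scan distance = 1350 / 0.28 = 4821.4 mm.
Per-layer scan time = 4821.4 / 5530 = 0.8719 s.
Layer cycle = 0.8719 + 12.9 = 13.7719 s.
Build time = 1334 × 13.7719 = 18371.7146 s = 5.10 hours.

5.10 hours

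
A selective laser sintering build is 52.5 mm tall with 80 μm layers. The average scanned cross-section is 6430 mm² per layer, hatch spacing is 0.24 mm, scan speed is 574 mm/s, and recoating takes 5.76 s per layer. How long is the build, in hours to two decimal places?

9.57 hours

Layer count = ceil(52.5 / 0.08) = 657.
Per-layer scan distance = 6430 / 0.24 = 26791.7 mm.
Per-layer scan time: 26791.7 / 574 → 46.6754 s.
Layer cycle = 46.6754 + 5.76 = 52.4354 s.
Build time = 657 × 52.4354 = 34450.0578 s = 9.57 hours.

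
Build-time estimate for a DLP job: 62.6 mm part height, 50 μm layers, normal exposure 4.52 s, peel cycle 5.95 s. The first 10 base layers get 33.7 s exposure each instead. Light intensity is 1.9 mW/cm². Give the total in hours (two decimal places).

Number of layers: 62.6 / 0.05 → 1252 (rounded up).
Burn-in layers = 10 × (33.7 + 5.95) = 396.5 s.
Remaining layers = 1242 × (4.52 + 5.95) = 13003.74 s.
Sum: 396.5 + 13003.74 = 13400.24 s → 3.72 hours.

3.72 hours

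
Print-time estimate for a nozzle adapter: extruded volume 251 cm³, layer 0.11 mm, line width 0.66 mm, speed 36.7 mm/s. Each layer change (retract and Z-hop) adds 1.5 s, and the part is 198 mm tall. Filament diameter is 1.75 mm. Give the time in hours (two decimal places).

Bead cross-section = 0.11 × 0.66, so 0.0726 mm².
Path length: 251000 mm³ / 0.0726 mm² → 3457300.3 mm.
Time extruding = 3457300.3 / 36.7 = 94204.4 s.
Layer count = ceil(198 / 0.11) = 1800.
Z-hop total = 1800 × 1.5 = 2700 s.
Total = 94204.4 + 2700 = 96904.4 s = 26.92 hours.

26.92 hours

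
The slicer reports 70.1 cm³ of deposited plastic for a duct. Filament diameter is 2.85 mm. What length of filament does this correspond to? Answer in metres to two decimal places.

10.99 m

Filament cross-section = π × (2.85/2)² = 6.3794 mm².
Length = 70.1 cm³ / 6.3794 mm² = 70100 / 6.3794 = 10988.49 mm = 10.99 m.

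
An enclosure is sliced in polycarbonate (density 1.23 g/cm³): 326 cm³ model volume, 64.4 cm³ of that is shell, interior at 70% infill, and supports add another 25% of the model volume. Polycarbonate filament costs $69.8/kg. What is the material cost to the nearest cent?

$28.25

Infill region = 326 − 64.4, so 261.6 cm³.
Deposited infill: 0.70 × 261.6 → 183.12 cm³.
Support: 0.25 × 326 → 81.5 cm³.
Total printed volume = 64.4 + 183.12 + 81.5, so 329.02 cm³.
Mass = 329.02 × 1.23, so 404.6946 g.
Cost = 404.6946 g / 1000 × $69.8/kg = $28.25.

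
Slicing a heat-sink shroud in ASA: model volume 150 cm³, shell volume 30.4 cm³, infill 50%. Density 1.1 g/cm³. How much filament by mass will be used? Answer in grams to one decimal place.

Interior volume = 150 − 30.4 = 119.6 cm³.
Infill deposited = 0.50 × 119.6 = 59.8 cm³.
Total printed volume = 30.4 + 59.8, so 90.2 cm³.
Mass = 90.2 × 1.1, so 99.22 g.

99.2 g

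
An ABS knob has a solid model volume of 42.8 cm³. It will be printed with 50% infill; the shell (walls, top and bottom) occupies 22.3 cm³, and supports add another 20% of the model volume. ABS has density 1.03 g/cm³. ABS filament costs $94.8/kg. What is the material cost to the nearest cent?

Volume inside the shell = 42.8 − 22.3, so 20.5 cm³.
Deposited infill = 0.50 × 20.5, so 10.25 cm³.
Support = 0.20 × 42.8, so 8.56 cm³.
Deposited volume: 22.3 + 10.25 + 8.56 → 41.11 cm³.
Mass = 41.11 × 1.03, so 42.3433 g.
At $94.8/kg: 42.3433/1000 × 94.8 = $4.01.

$4.01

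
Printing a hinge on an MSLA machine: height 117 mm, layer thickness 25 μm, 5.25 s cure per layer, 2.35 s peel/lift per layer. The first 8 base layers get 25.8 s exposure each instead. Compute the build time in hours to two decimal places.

9.93 hours

Number of layers: 117 / 0.025 → 4680 (rounded up).
Burn-in layers: 8 × (25.8 + 2.35) → 225.2 s.
Remaining layers: 4672 × (5.25 + 2.35) → 35507.2 s.
Total = 225.2 + 35507.2 = 35732.4 s = 9.93 hours.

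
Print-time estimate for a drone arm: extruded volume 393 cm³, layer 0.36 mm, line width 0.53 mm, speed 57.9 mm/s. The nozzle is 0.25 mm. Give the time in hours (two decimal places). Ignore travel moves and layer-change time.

9.88 hours

Extrusion cross-section = 0.36 × 0.53 = 0.1908 mm².
Path length: 393000 mm³ / 0.1908 mm² → 2059748.4 mm.
Time extruding = 2059748.4 / 57.9, so 35574.2 s.
In the requested units: 35574.2 s = 9.88 hours.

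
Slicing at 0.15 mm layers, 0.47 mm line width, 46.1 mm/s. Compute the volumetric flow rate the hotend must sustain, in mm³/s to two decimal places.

3.25

Extrusion cross-section = 0.15 × 0.47 = 0.0705 mm².
Volumetric flow = 46.1 × 0.0705 = 3.25 mm³/s.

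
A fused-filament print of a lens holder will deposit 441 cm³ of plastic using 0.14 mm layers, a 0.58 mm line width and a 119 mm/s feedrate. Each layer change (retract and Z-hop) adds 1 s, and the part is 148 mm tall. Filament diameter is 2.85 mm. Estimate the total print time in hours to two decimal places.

12.97 hours

Line area: 0.14 × 0.58 → 0.0812 mm².
Path length: 441000 mm³ / 0.0812 mm² → 5431034.5 mm.
Print-move time: 5431034.5 / 119 → 45638.9 s.
Layer count = ceil(148 / 0.14) = 1058.
Z-hop total = 1058 × 1, so 1058 s.
Altogether 45638.9 + 1058 = 46696.9 s, i.e. 12.97 hours.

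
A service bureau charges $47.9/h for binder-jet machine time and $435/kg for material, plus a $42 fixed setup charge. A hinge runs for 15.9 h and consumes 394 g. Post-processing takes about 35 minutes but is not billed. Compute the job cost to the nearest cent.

$975.00

Machine cost = 47.9 × 15.9, so $761.61.
Feedstock cost = 435 × 394/1000 = $171.39.
Total = 761.61 + 171.39 + 42 = $975.00.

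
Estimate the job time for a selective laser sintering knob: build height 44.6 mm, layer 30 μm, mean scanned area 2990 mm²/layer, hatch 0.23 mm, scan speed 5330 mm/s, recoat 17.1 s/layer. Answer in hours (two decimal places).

Number of layers: 44.6 / 0.03 → 1487 (rounded up).
Hatch length per layer = 2990 / 0.23, so 13000 mm.
Laser time per layer = 13000 / 5330 = 2.439 s.
Layer cycle: 2.439 + 17.1 → 19.539 s.
1487 layers × 19.539 s/layer = 29054.493 s, i.e. 8.07 hours.

8.07 hours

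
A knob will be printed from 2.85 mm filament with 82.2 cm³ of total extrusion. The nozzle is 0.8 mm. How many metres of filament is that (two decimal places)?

12.89 m

A = π r² = π × 1.425² = 6.3794 mm².
Length = 82.2 cm³ / 6.3794 mm² = 82200 / 6.3794 = 12885.22 mm = 12.89 m.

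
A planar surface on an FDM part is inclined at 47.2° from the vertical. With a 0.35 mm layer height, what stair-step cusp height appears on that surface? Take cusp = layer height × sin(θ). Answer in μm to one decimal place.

256.8 μm

h_c = t·sin θ = 0.35 × 0.7337 = 0.256795 mm (256.8 μm).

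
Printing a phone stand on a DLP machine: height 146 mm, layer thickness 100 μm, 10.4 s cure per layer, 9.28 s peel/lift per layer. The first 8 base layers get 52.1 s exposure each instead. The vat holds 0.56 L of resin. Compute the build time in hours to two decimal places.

8.07 hours

Layers = ⌈146/0.1⌉ = 1460.
Bottom layers = 8 × (52.1 + 9.28), so 491.04 s.
Regular layers = 1452 × (10.4 + 9.28), so 28575.36 s.
Sum: 491.04 + 28575.36 = 29066.4 s → 8.07 hours.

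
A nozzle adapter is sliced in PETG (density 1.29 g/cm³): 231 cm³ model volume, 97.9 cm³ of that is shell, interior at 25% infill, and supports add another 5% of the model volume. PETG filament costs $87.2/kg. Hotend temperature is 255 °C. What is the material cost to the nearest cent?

$16.05

Infill region = 231 − 97.9, so 133.1 cm³.
Deposited infill = 0.25 × 133.1 = 33.275 cm³.
Support = 0.05 × 231, so 11.55 cm³.
Deposited volume = 97.9 + 33.275 + 11.55 = 142.725 cm³.
Mass = 142.725 × 1.29, so 184.11525 g.
Cost = 184.11525 g / 1000 × $87.2/kg = $16.05.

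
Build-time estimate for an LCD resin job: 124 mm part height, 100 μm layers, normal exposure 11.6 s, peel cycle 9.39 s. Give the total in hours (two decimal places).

7.23 hours

Layers = ⌈124/0.1⌉ = 1240.
Per-layer time = 11.6 + 9.39, so 20.99 s.
Total = 1240 × 20.99 = 26027.6 s = 7.23 hours.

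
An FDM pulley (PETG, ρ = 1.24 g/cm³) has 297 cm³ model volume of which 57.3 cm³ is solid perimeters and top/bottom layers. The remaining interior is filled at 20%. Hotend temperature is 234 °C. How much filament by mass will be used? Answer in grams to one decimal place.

Infill region = 297 − 57.3 = 239.7 cm³.
Infill volume = 0.20 × 239.7 = 47.94 cm³.
Total printed volume: 57.3 + 47.94 → 105.24 cm³.
Mass = 105.24 × 1.24 = 130.4976 g.

130.5 g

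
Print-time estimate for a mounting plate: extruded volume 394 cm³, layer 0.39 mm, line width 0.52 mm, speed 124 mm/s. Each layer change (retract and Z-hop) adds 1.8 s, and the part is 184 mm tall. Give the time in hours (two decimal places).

4.59 hours

Line area = 0.39 × 0.52 = 0.2028 mm².
Path length: 394000 mm³ / 0.2028 mm² → 1942800.8 mm.
Time extruding = 1942800.8 / 124, so 15667.7 s.
Layers = ⌈184/0.39⌉ = 472.
Layer-change overhead = 472 × 1.8 = 849.6 s.
Total = 15667.7 + 849.6 = 16517.3 s = 4.59 hours.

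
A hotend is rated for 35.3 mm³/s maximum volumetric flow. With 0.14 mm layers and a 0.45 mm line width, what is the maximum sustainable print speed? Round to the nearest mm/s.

A = 0.14 × 0.45, so 0.063 mm².
v_max = Q/A = 35.3/0.063 = 560.32 mm/s → 560 mm/s.

560 mm/s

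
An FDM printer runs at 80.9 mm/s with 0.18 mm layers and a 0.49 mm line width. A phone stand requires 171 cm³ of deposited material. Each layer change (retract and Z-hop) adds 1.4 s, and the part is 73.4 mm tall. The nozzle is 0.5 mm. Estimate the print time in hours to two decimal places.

Bead cross-section: 0.18 × 0.49 → 0.0882 mm².
Path length: 171000 mm³ / 0.0882 mm² → 1938775.5 mm.
Print-move time: 1938775.5 / 80.9 → 23965.1 s.
Number of layers: 73.4 / 0.18 → 408 (rounded up).
Z-hop total = 408 × 1.4 = 571.2 s.
Total = 23965.1 + 571.2 = 24536.3 s = 6.82 hours.

6.82 hours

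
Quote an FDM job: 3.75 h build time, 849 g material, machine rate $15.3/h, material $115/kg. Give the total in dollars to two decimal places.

$155.01

Time charge = 15.3 × 3.75, so $57.375.
Material charge: 115 × 849/1000 → $97.635.
Total = 57.375 + 97.635 = $155.01.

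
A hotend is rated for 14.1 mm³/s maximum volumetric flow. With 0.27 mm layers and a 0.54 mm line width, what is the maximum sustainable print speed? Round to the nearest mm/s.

97 mm/s

Bead cross-section = 0.27 × 0.54 = 0.1458 mm².
v_max = Q/A = 14.1/0.1458 = 96.71 mm/s → 97 mm/s.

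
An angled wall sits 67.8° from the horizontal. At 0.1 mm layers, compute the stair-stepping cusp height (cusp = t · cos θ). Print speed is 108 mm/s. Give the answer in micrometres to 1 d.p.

cos(67.8°) = 0.3778, so cusp = 0.1 × 0.3778 = 0.03778 mm → 37.8 μm.

37.8 μm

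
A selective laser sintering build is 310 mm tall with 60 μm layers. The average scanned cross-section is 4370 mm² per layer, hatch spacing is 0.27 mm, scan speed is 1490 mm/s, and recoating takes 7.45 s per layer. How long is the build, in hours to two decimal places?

26.28 hours

Layers = ⌈310/0.06⌉ = 5167.
Hatch length per layer = 4370 / 0.27, so 16185.2 mm.
Laser time per layer: 16185.2 / 1490 → 10.8626 s.
Time per layer: 10.8626 + 7.45 → 18.3126 s.
Build time = 5167 × 18.3126 = 94621.2042 s = 26.28 hours.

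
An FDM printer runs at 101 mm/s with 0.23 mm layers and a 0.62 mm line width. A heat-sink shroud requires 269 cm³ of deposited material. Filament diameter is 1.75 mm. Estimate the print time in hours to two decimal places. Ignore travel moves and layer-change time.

Line area = 0.23 × 0.62, so 0.1426 mm².
Path length: 269000 mm³ / 0.1426 mm² → 1886395.5 mm.
Time extruding = 1886395.5 / 101, so 18677.2 s.
18677.2 s = 5.19 hours.

5.19 hours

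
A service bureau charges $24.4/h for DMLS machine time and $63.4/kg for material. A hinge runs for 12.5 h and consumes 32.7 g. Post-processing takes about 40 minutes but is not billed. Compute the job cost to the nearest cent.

$307.07

Machine-time cost = 24.4 × 12.5 = $305.00.
Material cost = 63.4 × 32.7/1000 = $2.07318.
Total = 305.00 + 2.07318 = 307.07318 ≈ $307.07.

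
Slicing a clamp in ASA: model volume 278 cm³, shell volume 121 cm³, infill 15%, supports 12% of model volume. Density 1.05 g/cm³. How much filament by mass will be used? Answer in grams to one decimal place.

Volume inside the shell = 278 − 121, so 157 cm³.
Infill deposited: 0.15 × 157 → 23.55 cm³.
Support: 0.12 × 278 → 33.36 cm³.
Total extruded = 121 + 23.55 + 33.36 = 177.91 cm³.
Mass = 177.91 × 1.05, so 186.8055 g.

186.8 g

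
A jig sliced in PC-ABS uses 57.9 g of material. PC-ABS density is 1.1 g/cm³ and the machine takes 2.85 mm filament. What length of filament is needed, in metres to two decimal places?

Extruded volume: 57.9/1.1 = 52.6364 cm³ (52636.4 mm³).
A = π r² = π × 1.425² = 6.3794 mm².
Length = 52636.4 / 6.3794 = 8251 mm = 8.25 m.

8.25 m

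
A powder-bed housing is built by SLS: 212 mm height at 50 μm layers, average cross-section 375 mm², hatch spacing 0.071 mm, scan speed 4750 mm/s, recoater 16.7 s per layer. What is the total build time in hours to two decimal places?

Layers = ⌈212/0.05⌉ = 4240.
Hatch length per layer = 375 / 0.071 = 5281.7 mm.
Per-layer scan time: 5281.7 / 4750 → 1.1119 s.
Layer cycle: 1.1119 + 16.7 → 17.8119 s.
4240 layers × 17.8119 s/layer = 75522.456 s, i.e. 20.98 hours.

20.98 hours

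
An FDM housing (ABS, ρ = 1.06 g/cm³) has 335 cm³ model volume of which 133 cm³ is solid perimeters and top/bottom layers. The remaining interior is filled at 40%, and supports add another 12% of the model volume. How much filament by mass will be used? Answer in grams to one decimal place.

Infill region = 335 − 133, so 202 cm³.
Infill deposited: 0.40 × 202 → 80.8 cm³.
Support: 0.12 × 335 → 40.2 cm³.
Total printed volume = 133 + 80.8 + 40.2 = 254 cm³.
Mass = 254 × 1.06, so 269.24 g.

269.2 g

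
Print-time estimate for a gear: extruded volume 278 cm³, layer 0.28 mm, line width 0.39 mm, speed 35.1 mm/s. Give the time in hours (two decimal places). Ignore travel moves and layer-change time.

20.15 hours

Extrusion cross-section: 0.28 × 0.39 → 0.1092 mm².
Toolpath length = 278 cm³ / 0.1092 mm² = 278000 / 0.1092 = 2545787.5 mm.
Extrusion time = 2545787.5 / 35.1 = 72529.6 s.
That's 72529.6 s → 20.15 hours.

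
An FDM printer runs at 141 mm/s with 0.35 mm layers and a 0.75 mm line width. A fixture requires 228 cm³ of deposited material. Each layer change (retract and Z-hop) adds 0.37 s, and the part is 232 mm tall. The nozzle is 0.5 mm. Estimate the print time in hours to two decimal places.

1.78 hours

Bead cross-section = 0.35 × 0.75 = 0.2625 mm².
Toolpath length = 228 cm³ / 0.2625 mm² = 228000 / 0.2625 = 868571.4 mm.
Print-move time = 868571.4 / 141 = 6160.1 s.
Layers = ⌈232/0.35⌉ = 663.
Non-print overhead: 663 × 0.37 → 245.31 s.
Altogether 6160.1 + 245.31 = 6405.41 s, i.e. 1.78 hours.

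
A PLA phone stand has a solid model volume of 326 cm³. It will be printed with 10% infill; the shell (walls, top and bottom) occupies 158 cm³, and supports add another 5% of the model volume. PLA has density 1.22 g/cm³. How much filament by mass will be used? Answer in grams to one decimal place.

Infill region = 326 − 158, so 168 cm³.
Infill deposited = 0.10 × 168, so 16.8 cm³.
Support = 0.05 × 326, so 16.3 cm³.
Deposited volume = 158 + 16.8 + 16.3, so 191.1 cm³.
Mass = 191.1 × 1.22 = 233.142 g.

233.1 g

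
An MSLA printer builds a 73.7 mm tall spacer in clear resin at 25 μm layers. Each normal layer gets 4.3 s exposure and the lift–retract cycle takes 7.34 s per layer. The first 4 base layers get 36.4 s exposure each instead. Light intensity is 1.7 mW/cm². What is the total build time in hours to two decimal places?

Layer count = ceil(73.7 / 0.025) = 2948.
Burn-in layers = 4 × (36.4 + 7.34) = 174.96 s.
Normal layers = 2944 × (4.3 + 7.34), so 34268.16 s.
Sum: 174.96 + 34268.16 = 34443.12 s → 9.57 hours.

9.57 hours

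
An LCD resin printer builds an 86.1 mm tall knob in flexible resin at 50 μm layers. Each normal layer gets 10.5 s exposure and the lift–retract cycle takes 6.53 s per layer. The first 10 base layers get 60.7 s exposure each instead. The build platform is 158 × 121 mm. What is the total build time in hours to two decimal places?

8.29 hours

Layers = ⌈86.1/0.05⌉ = 1722.
Burn-in layers: 10 × (60.7 + 6.53) → 672.3 s.
Remaining layers: 1712 × (10.5 + 6.53) → 29155.36 s.
Sum: 672.3 + 29155.36 = 29827.66 s → 8.29 hours.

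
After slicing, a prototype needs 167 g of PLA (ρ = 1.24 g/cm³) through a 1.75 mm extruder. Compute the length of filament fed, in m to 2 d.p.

Extruded volume: 167/1.24 = 134.6774 cm³ (134677.4 mm³).
Cross-section of 1.75 mm filament: π·(1.75/2)² = 2.4053 mm².
L = V/A = 134677.4/2.4053 = 55991.93 mm → 55.99 m.

55.99 m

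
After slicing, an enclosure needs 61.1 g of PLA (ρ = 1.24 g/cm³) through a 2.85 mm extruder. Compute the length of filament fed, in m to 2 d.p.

Extruded volume: 61.1/1.24 = 49.2742 cm³ (49274.2 mm³).
A = π r² = π × 1.425² = 6.3794 mm².
Length = 49274.2 / 6.3794 = 7723.96 mm = 7.72 m.

7.72 m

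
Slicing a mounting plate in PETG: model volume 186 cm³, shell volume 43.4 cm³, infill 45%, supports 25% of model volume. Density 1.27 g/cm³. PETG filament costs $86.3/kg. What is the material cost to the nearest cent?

Infill region: 186 − 43.4 → 142.6 cm³.
Infill volume = 0.45 × 142.6, so 64.17 cm³.
Support = 0.25 × 186, so 46.5 cm³.
Total printed volume = 43.4 + 64.17 + 46.5 = 154.07 cm³.
Mass = 154.07 × 1.27 = 195.6689 g.
Cost = 195.6689 g / 1000 × $86.3/kg = $16.89.

$16.89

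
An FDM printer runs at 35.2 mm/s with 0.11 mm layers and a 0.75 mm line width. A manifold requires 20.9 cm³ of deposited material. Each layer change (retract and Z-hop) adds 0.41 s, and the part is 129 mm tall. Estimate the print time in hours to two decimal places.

2.13 hours

Bead cross-section = 0.11 × 0.75, so 0.0825 mm².
Total extruded path = 20900/0.0825 = 253333.3 mm.
Time extruding: 253333.3 / 35.2 → 7197 s.
Layer count = ceil(129 / 0.11) = 1173.
Layer-change overhead = 1173 × 0.41 = 480.93 s.
Altogether 7197 + 480.93 = 7677.93 s, i.e. 2.13 hours.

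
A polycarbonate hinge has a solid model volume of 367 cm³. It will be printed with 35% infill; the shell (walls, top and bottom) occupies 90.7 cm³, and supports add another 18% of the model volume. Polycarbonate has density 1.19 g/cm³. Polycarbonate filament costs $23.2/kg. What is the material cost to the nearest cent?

Volume inside the shell: 367 − 90.7 → 276.3 cm³.
Infill deposited = 0.35 × 276.3, so 96.705 cm³.
Support = 0.18 × 367, so 66.06 cm³.
Total extruded = 90.7 + 96.705 + 66.06, so 253.465 cm³.
Mass = 253.465 × 1.19, so 301.62335 g.
Cost = 301.62335 g / 1000 × $23.2/kg = $7.00.

$7.00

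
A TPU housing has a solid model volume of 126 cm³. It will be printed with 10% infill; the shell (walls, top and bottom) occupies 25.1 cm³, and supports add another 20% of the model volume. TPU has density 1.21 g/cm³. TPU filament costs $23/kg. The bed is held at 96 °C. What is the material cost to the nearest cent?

Interior volume: 126 − 25.1 → 100.9 cm³.
Infill volume: 0.10 × 100.9 → 10.09 cm³.
Support = 0.20 × 126 = 25.2 cm³.
Total printed volume = 25.1 + 10.09 + 25.2, so 60.39 cm³.
Mass: 60.39 × 1.21 → 73.0719 g.
Cost = 73.0719 g / 1000 × $23/kg = $1.68.

$1.68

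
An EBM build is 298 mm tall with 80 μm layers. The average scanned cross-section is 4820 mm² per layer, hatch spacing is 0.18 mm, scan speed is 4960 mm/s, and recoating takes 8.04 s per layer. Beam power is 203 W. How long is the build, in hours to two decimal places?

Layer count = ceil(298 / 0.08) = 3725.
Per-layer scan distance = 4820 / 0.18 = 26777.8 mm.
Per-layer scan time = 26777.8 / 4960, so 5.3988 s.
Time per layer = 5.3988 + 8.04 = 13.4388 s.
3725 layers × 13.4388 s/layer = 50059.53 s, i.e. 13.91 hours.

13.91 hours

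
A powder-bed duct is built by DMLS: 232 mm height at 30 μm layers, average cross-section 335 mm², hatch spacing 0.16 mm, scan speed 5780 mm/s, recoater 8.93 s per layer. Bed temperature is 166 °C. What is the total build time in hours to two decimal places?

19.96 hours

Layers = ⌈232/0.03⌉ = 7734.
Hatch length per layer: 335 / 0.16 → 2093.8 mm.
Laser time per layer = 2093.8 / 5780, so 0.3622 s.
Per-layer time = 0.3622 + 8.93 = 9.2922 s.
Total: 7734 × 9.2922 s = 71865.8748 s → 19.96 hours.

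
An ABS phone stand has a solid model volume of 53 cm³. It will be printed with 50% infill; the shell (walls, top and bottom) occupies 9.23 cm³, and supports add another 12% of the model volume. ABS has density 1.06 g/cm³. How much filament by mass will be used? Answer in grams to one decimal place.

39.7 g

Volume inside the shell = 53 − 9.23, so 43.77 cm³.
Infill volume = 0.50 × 43.77, so 21.885 cm³.
Support = 0.12 × 53 = 6.36 cm³.
Total printed volume: 9.23 + 21.885 + 6.36 → 37.475 cm³.
Mass: 37.475 × 1.06 → 39.7235 g.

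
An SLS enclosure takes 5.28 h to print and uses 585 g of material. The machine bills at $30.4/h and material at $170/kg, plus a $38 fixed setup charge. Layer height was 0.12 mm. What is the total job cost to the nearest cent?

Machine-time cost: 30.4 × 5.28 → $160.512.
Feedstock cost: 170 × 585/1000 → $99.45.
Total = 160.512 + 99.45 + 38 = 297.962 ≈ $297.96.

$297.96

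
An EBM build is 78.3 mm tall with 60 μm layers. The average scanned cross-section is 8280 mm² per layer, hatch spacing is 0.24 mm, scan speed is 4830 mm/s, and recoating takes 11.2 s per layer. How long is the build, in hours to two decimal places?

Layer count = ceil(78.3 / 0.06) = 1305.
Scan path per layer = 8280 / 0.24 = 34500 mm.
Per-layer scan time: 34500 / 4830 → 7.1429 s.
Time per layer = 7.1429 + 11.2 = 18.3429 s.
Total: 1305 × 18.3429 s = 23937.4845 s → 6.65 hours.

6.65 hours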